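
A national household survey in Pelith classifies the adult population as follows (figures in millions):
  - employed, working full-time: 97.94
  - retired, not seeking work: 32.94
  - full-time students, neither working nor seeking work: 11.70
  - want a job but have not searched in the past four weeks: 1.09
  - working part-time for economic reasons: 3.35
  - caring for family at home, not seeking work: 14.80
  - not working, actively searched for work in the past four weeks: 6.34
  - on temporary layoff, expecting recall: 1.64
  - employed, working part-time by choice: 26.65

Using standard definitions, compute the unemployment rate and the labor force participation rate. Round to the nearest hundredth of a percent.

Unemployment rate ≈ 5.87%; labor force participation rate ≈ 69.19%.

Employed = 97.94 + 3.35 + 26.65 = 127.94 million (anyone who worked, including part-time for economic reasons, counts as employed).
Unemployed = 6.34 + 1.64 = 7.98 million (jobless and actively searching, or on temporary layoff).
Labor force = 127.94 + 7.98 = 135.92 million.
Not in labor force = 32.94 + 11.70 + 1.09 + 14.80 = 60.53 million (those not working and not actively searching are outside the labor force — including those who want a job but have given up searching).
Civilian working-age population = 135.92 + 60.53 = 196.45 million.
Unemployment rate = 7.98 / 135.92 = 5.87%.
Labor force participation rate = 135.92 / 196.45 = 69.19%.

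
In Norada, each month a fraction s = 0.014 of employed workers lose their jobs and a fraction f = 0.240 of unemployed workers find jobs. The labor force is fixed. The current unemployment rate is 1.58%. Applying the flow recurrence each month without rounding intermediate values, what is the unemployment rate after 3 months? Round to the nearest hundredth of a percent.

Unemployment rate after three months ≈ 3.88%.

With a fixed labor force, u_{t+1} = u_t + s·(1−u_t) − f·u_t = u_t·(1−s−f) + s.
Here 1−s−f = 0.746 and s = 0.014.
u_1 = 0.015800 × 0.746 + 0.014 = 0.025787.
u_2 = 0.025787 × 0.746 + 0.014 = 0.033237.
u_3 = 0.033237 × 0.746 + 0.014 = 0.038795.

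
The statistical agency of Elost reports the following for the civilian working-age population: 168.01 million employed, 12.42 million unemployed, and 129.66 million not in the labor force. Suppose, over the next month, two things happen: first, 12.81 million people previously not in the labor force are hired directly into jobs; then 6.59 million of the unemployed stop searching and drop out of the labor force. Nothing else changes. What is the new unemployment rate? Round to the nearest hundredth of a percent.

Initially, labor force = 168.01 + 12.42 = 180.43 million, so u = 12.42/180.43 = 6.88%.
After the first change, employed and labor force both rise by 12.81; unemployed unchanged → E = 180.82, U = 12.42, labor force = 193.24 million.
After the second change, unemployed and labor force both fall by 6.59 → E = 180.82, U = 5.83, labor force = 186.65 million.
New unemployment rate = 5.83 / 186.65 = 3.12%.

New unemployment rate ≈ 3.12%.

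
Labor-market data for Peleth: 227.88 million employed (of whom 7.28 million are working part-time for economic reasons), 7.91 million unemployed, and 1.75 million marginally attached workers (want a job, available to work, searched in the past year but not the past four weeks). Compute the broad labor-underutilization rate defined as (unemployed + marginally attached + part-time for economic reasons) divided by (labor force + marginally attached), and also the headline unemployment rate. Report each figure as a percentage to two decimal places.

Broad underutilization rate ≈ 7.13%; headline unemployment rate ≈ 3.35%.

Labor force = 227.88 + 7.91 = 235.79 million.
Numerator = 7.91 + 1.75 + 7.28 = 16.94 million.
Denominator = 235.79 + 1.75 = 237.54 million.
Broad rate = 16.94 / 237.54 = 7.13%.
Headline unemployment rate = 7.91 / 235.79 = 3.35%.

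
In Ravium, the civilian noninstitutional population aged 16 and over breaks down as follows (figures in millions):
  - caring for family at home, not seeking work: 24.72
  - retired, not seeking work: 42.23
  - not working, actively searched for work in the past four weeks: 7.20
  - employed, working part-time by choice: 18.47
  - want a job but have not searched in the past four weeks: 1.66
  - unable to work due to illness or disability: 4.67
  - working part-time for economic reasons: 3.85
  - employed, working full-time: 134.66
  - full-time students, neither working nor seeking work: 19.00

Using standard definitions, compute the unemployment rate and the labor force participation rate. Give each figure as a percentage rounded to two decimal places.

Unemployment rate ≈ 4.39%; labor force participation rate ≈ 64.02%.

Employed = 18.47 + 3.85 + 134.66 = 156.98 million (anyone who worked, including part-time for economic reasons, counts as employed).
Unemployed = 7.20 million.
Labor force = 156.98 + 7.20 = 164.18 million.
Not in labor force = 24.72 + 42.23 + 1.66 + 4.67 + 19.00 = 92.28 million (those not working and not actively searching are outside the labor force — including those who want a job but have given up searching).
Civilian working-age population = 164.18 + 92.28 = 256.46 million.
Unemployment rate = 7.20 / 164.18 = 4.39%.
Labor force participation rate = 164.18 / 256.46 = 64.02%.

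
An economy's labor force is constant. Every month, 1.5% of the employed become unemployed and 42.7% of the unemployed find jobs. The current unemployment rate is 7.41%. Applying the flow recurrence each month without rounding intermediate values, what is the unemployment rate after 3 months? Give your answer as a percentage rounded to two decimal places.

With a fixed labor force, u_{t+1} = u_t + s·(1−u_t) − f·u_t = u_t·(1−s−f) + s.
Here 1−s−f = 0.558 and s = 0.015.
u_1 = 0.074100 × 0.558 + 0.015 = 0.056348.
u_2 = 0.056348 × 0.558 + 0.015 = 0.046442.
u_3 = 0.046442 × 0.558 + 0.015 = 0.040915.

Unemployment rate after three months ≈ 4.09%.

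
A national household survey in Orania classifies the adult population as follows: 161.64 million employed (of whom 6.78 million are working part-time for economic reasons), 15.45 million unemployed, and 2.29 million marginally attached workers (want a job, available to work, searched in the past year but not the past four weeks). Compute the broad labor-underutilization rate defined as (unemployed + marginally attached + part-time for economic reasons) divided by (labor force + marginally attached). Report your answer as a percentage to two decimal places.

Broad underutilization rate ≈ 13.67%.

Labor force = 161.64 + 15.45 = 177.09 million.
Numerator = 15.45 + 2.29 + 6.78 = 24.52 million.
Denominator = 177.09 + 2.29 = 179.38 million.
Broad rate = 24.52 / 179.38 = 13.67%.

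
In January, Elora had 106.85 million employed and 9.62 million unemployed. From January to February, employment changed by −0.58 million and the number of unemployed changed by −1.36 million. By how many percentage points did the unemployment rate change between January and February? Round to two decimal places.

The unemployment rate changed by −1.05 percentage points.

January: labor force = 106.85 + 9.62 = 116.47; u = 9.62/116.47 = 8.26%.
February: labor force = 106.27 + 8.26 = 114.53; u = 8.26/114.53 = 7.21%.
Change = 7.21% − 8.26% = −1.05 pp.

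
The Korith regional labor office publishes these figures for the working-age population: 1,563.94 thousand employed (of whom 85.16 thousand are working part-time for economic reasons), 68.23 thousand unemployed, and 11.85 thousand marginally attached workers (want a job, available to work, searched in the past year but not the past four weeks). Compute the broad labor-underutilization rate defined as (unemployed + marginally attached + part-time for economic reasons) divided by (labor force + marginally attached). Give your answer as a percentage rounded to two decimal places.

Labor force = 1,563.94 + 68.23 = 1,632.17 thousand.
Numerator = 68.23 + 11.85 + 85.16 = 165.24 thousand.
Denominator = 1,632.17 + 11.85 = 1,644.02 thousand.
Broad rate = 165.24 / 1,644.02 = 10.05%.

Broad underutilization rate ≈ 10.05%.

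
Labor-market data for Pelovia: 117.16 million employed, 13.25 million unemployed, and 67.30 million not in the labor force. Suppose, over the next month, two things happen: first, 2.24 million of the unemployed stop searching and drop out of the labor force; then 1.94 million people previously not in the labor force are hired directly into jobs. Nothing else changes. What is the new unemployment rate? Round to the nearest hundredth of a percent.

New unemployment rate ≈ 8.46%.

Initially, labor force = 117.16 + 13.25 = 130.41 million, so u = 13.25/130.41 = 10.16%.
After the first change, unemployed and labor force both fall by 2.24 → E = 117.16, U = 11.01, labor force = 128.17 million.
After the second change, employed and labor force both rise by 1.94; unemployed unchanged → E = 119.10, U = 11.01, labor force = 130.11 million.
New unemployment rate = 11.01 / 130.11 = 8.46%.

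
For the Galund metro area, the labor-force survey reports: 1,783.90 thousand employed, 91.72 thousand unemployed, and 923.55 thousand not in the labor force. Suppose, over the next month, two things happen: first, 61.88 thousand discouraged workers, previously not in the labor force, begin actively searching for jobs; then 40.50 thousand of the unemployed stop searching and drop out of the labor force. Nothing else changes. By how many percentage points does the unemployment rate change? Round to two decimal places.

The unemployment rate changes by +1.07 percentage points.

Initially, labor force = 1,783.90 + 91.72 = 1,875.62 thousand, so u = 91.72/1,875.62 = 4.89%.
After the first change, unemployed and labor force both rise by 61.88 → E = 1,783.90, U = 153.60, labor force = 1,937.50 thousand.
After the second change, unemployed and labor force both fall by 40.50 → E = 1,783.90, U = 113.10, labor force = 1,897.00 thousand.
New unemployment rate = 113.10 / 1,897.00 = 5.96%.
Change = 5.96% − 4.89% = +1.07 percentage points.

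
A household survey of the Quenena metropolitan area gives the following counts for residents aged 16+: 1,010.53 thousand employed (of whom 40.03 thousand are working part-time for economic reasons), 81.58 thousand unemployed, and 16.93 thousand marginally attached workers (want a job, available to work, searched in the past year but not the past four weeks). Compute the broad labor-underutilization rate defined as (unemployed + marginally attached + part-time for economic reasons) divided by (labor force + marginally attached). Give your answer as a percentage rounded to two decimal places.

Broad underutilization rate ≈ 12.49%.

Labor force = 1,010.53 + 81.58 = 1,092.11 thousand.
Numerator = 81.58 + 16.93 + 40.03 = 138.54 thousand.
Denominator = 1,092.11 + 16.93 = 1,109.04 thousand.
Broad rate = 138.54 / 1,109.04 = 12.49%.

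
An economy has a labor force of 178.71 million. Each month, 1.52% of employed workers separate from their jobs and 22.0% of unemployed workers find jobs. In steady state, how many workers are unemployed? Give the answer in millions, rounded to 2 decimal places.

About 11.55 million are unemployed in steady state.

Steady-state unemployment rate u* = s/(s+f) = 1.52/(1.52+22.0) = 0.064626.
Unemployed = u* × labor force = 0.064626 × 178.71 ≈ 11.55 million.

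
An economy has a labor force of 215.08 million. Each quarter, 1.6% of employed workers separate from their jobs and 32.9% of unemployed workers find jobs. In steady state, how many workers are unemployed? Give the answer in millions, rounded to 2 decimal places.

Steady-state unemployment rate u* = s/(s+f) = 1.6/(1.6+32.9) = 0.046377.
Unemployed = u* × labor force = 0.046377 × 215.08 ≈ 9.97 million.

About 9.97 million are unemployed in steady state.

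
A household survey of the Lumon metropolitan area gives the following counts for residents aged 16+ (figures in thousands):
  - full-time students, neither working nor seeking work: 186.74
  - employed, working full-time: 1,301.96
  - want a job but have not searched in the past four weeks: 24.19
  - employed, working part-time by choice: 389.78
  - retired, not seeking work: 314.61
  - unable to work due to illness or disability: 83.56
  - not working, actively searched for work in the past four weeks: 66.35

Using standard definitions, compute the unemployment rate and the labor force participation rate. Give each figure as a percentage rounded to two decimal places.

Employed = 1,301.96 + 389.78 = 1,691.74 thousand.
Unemployed = 66.35 thousand.
Labor force = 1,691.74 + 66.35 = 1,758.09 thousand.
Not in labor force = 186.74 + 24.19 + 314.61 + 83.56 = 609.10 thousand (those not working and not actively searching are outside the labor force — including those who want a job but have given up searching).
Civilian working-age population = 1,758.09 + 609.10 = 2,367.19 thousand.
Unemployment rate = 66.35 / 1,758.09 = 3.77%.
Labor force participation rate = 1,758.09 / 2,367.19 = 74.27%.

Unemployment rate ≈ 3.77%; labor force participation rate ≈ 74.27%.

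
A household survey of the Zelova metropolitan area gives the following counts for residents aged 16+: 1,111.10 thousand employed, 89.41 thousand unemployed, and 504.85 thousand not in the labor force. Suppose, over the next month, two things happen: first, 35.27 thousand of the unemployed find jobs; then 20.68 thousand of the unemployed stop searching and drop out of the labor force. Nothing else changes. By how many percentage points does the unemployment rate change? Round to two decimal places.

Initially, labor force = 1,111.10 + 89.41 = 1,200.51 thousand, so u = 89.41/1,200.51 = 7.45%.
After the first change, unemployed falls and employed rises by 35.27; labor force unchanged → E = 1,146.37, U = 54.14, labor force = 1,200.51 thousand.
After the second change, unemployed and labor force both fall by 20.68 → E = 1,146.37, U = 33.46, labor force = 1,179.83 thousand.
New unemployment rate = 33.46 / 1,179.83 = 2.84%.
Change = 2.84% − 7.45% = −4.61 percentage points.

The unemployment rate changes by −4.61 percentage points.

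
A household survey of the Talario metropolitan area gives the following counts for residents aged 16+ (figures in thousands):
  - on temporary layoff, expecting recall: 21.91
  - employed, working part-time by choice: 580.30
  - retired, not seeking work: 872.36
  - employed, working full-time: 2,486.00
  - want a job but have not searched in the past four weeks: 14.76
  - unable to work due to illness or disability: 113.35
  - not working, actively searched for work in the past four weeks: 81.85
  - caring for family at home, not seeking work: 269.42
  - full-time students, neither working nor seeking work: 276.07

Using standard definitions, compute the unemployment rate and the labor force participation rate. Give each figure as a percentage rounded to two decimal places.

Employed = 580.30 + 2,486.00 = 3,066.30 thousand.
Unemployed = 21.91 + 81.85 = 103.76 thousand (jobless and actively searching, or on temporary layoff).
Labor force = 3,066.30 + 103.76 = 3,170.06 thousand.
Not in labor force = 872.36 + 14.76 + 113.35 + 269.42 + 276.07 = 1,545.96 thousand (those not working and not actively searching are outside the labor force — including those who want a job but have given up searching).
Civilian working-age population = 3,170.06 + 1,545.96 = 4,716.02 thousand.
Unemployment rate = 103.76 / 3,170.06 = 3.27%.
Labor force participation rate = 3,170.06 / 4,716.02 = 67.22%.

Unemployment rate ≈ 3.27%; labor force participation rate ≈ 67.22%.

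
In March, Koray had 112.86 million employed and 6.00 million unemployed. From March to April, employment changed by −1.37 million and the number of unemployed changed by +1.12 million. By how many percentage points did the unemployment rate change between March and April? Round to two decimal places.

March: labor force = 112.86 + 6.00 = 118.86; u = 6.00/118.86 = 5.05%.
April: labor force = 111.49 + 7.12 = 118.61; u = 7.12/118.61 = 6.00%.
Change = 6.00% − 5.05% = +0.95 pp.

The unemployment rate changed by +0.95 percentage points.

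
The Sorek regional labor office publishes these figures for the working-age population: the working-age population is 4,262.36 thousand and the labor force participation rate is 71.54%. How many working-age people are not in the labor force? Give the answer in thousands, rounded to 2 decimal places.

Share not in the labor force = 1 − 0.7154 = 0.2846.
Not in labor force = 0.2846 × 4,262.36 ≈ 1,213.07 thousand.

About 1,213.07 thousand are not in the labor force.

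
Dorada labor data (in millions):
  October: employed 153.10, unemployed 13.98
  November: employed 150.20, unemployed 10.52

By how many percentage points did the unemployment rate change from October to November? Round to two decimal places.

The unemployment rate changed by −1.82 percentage points.

October: labor force = 153.10 + 13.98 = 167.08; u = 13.98/167.08 = 8.37%.
November: labor force = 150.20 + 10.52 = 160.72; u = 10.52/160.72 = 6.55%.
Change = 6.55% − 8.37% = −1.82 pp.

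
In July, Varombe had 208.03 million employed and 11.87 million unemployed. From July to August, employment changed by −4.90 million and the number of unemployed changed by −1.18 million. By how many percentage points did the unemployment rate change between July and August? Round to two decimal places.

July: labor force = 208.03 + 11.87 = 219.90; u = 11.87/219.90 = 5.40%.
August: labor force = 203.13 + 10.69 = 213.82; u = 10.69/213.82 = 5.00%.
Change = 5.00% − 5.40% = −0.40 pp.

The unemployment rate changed by −0.40 percentage points.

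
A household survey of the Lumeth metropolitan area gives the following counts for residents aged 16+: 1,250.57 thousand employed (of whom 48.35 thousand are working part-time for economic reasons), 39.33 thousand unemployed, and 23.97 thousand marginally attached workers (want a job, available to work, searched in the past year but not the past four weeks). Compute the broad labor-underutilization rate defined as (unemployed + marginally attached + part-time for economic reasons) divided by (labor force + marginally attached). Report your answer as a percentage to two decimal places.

Labor force = 1,250.57 + 39.33 = 1,289.90 thousand.
Numerator = 39.33 + 23.97 + 48.35 = 111.65 thousand.
Denominator = 1,289.90 + 23.97 = 1,313.87 thousand.
Broad rate = 111.65 / 1,313.87 = 8.50%.

Broad underutilization rate ≈ 8.50%.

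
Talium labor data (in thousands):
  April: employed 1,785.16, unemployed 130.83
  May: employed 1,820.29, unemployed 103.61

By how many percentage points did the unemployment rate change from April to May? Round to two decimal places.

April: labor force = 1,785.16 + 130.83 = 1,915.99; u = 130.83/1,915.99 = 6.83%.
May: labor force = 1,820.29 + 103.61 = 1,923.90; u = 103.61/1,923.90 = 5.39%.
Change = 5.39% − 6.83% = −1.44 pp.

The unemployment rate changed by −1.44 percentage points.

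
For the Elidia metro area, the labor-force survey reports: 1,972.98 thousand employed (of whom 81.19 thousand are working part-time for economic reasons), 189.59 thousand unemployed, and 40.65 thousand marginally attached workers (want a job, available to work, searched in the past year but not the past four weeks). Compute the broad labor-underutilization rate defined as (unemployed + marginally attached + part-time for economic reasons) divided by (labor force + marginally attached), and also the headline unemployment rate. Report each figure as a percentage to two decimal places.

Broad underutilization rate ≈ 14.14%; headline unemployment rate ≈ 8.77%.

Labor force = 1,972.98 + 189.59 = 2,162.57 thousand.
Numerator = 189.59 + 40.65 + 81.19 = 311.43 thousand.
Denominator = 2,162.57 + 40.65 = 2,203.22 thousand.
Broad rate = 311.43 / 2,203.22 = 14.14%.
Headline unemployment rate = 189.59 / 2,162.57 = 8.77%.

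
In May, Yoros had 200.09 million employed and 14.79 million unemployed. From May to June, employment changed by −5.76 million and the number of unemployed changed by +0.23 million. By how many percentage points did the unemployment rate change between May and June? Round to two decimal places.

The unemployment rate changed by +0.29 percentage points.

May: labor force = 200.09 + 14.79 = 214.88; u = 14.79/214.88 = 6.88%.
June: labor force = 194.33 + 15.02 = 209.35; u = 15.02/209.35 = 7.17%.
Change = 7.17% − 6.88% = +0.29 pp.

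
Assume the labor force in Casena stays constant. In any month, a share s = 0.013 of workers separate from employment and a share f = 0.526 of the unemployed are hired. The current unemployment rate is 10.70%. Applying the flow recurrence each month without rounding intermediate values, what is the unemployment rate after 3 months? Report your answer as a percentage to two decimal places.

Unemployment rate after three months ≈ 3.22%.

With a fixed labor force, u_{t+1} = u_t + s·(1−u_t) − f·u_t = u_t·(1−s−f) + s.
Here 1−s−f = 0.461 and s = 0.013.
u_1 = 0.107000 × 0.461 + 0.013 = 0.062327.
u_2 = 0.062327 × 0.461 + 0.013 = 0.041733.
u_3 = 0.041733 × 0.461 + 0.013 = 0.032239.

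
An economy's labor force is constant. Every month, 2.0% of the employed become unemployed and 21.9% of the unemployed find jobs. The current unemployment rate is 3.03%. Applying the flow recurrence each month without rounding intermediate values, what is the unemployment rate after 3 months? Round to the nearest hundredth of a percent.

Unemployment rate after three months ≈ 6.02%.

With a fixed labor force, u_{t+1} = u_t + s·(1−u_t) − f·u_t = u_t·(1−s−f) + s.
Here 1−s−f = 0.761 and s = 0.020.
u_1 = 0.030300 × 0.761 + 0.020 = 0.043058.
u_2 = 0.043058 × 0.761 + 0.020 = 0.052767.
u_3 = 0.052767 × 0.761 + 0.020 = 0.060156.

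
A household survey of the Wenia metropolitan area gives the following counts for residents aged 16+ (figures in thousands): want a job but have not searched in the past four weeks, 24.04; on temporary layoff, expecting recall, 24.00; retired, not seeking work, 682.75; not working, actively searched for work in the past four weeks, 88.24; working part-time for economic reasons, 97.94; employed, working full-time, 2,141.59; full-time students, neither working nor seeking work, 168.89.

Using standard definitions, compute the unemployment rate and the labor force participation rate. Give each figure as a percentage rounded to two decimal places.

Employed = 97.94 + 2,141.59 = 2,239.53 thousand (anyone who worked, including part-time for economic reasons, counts as employed).
Unemployed = 24.00 + 88.24 = 112.24 thousand (jobless and actively searching, or on temporary layoff).
Labor force = 2,239.53 + 112.24 = 2,351.77 thousand.
Not in labor force = 24.04 + 682.75 + 168.89 = 875.68 thousand (those not working and not actively searching are outside the labor force — including those who want a job but have given up searching).
Civilian working-age population = 2,351.77 + 875.68 = 3,227.45 thousand.
Unemployment rate = 112.24 / 2,351.77 = 4.77%.
Labor force participation rate = 2,351.77 / 3,227.45 = 72.87%.

Unemployment rate ≈ 4.77%; labor force participation rate ≈ 72.87%.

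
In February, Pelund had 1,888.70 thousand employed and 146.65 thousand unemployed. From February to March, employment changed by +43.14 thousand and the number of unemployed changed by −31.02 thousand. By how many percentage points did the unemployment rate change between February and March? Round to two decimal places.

February: labor force = 1,888.70 + 146.65 = 2,035.35; u = 146.65/2,035.35 = 7.21%.
March: labor force = 1,931.84 + 115.63 = 2,047.47; u = 115.63/2,047.47 = 5.65%.
Change = 5.65% − 7.21% = −1.56 pp.

The unemployment rate changed by −1.56 percentage points.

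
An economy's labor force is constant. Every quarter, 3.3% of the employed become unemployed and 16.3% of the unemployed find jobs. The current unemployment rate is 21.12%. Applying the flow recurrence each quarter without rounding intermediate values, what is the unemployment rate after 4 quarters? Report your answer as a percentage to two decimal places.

Unemployment rate after four quarters ≈ 18.63%.

With a fixed labor force, u_{t+1} = u_t + s·(1−u_t) − f·u_t = u_t·(1−s−f) + s.
Here 1−s−f = 0.804 and s = 0.033.
u_1 = 0.211200 × 0.804 + 0.033 = 0.202805.
u_2 = 0.202805 × 0.804 + 0.033 = 0.196055.
u_3 = 0.196055 × 0.804 + 0.033 = 0.190628.
u_4 = 0.190628 × 0.804 + 0.033 = 0.186265.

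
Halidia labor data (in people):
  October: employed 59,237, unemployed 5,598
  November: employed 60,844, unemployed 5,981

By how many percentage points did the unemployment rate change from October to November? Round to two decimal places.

The unemployment rate changed by +0.32 percentage points.

October: labor force = 59,237 + 5,598 = 64,835; u = 5,598/64,835 = 8.63%.
November: labor force = 60,844 + 5,981 = 66,825; u = 5,981/66,825 = 8.95%.
Change = 8.95% − 8.63% = +0.32 pp.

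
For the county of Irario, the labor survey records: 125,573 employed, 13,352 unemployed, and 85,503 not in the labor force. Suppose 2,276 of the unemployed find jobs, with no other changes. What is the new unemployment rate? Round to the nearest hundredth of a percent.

Initially, labor force = 125,573 + 13,352 = 138,925, so u = 13,352/138,925 = 9.61%.
After the change, unemployed falls and employed rises by 2,276; labor force unchanged → E = 127,849, U = 11,076, labor force = 138,925.
New unemployment rate = 11,076 / 138,925 = 7.97%.

New unemployment rate ≈ 7.97%.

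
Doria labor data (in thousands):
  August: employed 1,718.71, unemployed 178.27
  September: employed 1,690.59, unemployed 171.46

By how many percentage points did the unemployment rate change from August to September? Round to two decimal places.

August: labor force = 1,718.71 + 178.27 = 1,896.98; u = 178.27/1,896.98 = 9.40%.
September: labor force = 1,690.59 + 171.46 = 1,862.05; u = 171.46/1,862.05 = 9.21%.
Change = 9.21% − 9.40% = −0.19 pp.

The unemployment rate changed by −0.19 percentage points.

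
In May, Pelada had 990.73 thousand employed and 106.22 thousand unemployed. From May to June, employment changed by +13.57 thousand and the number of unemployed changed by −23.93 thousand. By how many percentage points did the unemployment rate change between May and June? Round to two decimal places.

May: labor force = 990.73 + 106.22 = 1,096.95; u = 106.22/1,096.95 = 9.68%.
June: labor force = 1,004.30 + 82.29 = 1,086.59; u = 82.29/1,086.59 = 7.57%.
Change = 7.57% − 9.68% = −2.11 pp.

The unemployment rate changed by −2.11 percentage points.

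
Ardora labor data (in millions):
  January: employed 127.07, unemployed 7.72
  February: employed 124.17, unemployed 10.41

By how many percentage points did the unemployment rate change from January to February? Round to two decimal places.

January: labor force = 127.07 + 7.72 = 134.79; u = 7.72/134.79 = 5.73%.
February: labor force = 124.17 + 10.41 = 134.58; u = 10.41/134.58 = 7.74%.
Change = 7.74% − 5.73% = +2.01 pp.

The unemployment rate changed by +2.01 percentage points.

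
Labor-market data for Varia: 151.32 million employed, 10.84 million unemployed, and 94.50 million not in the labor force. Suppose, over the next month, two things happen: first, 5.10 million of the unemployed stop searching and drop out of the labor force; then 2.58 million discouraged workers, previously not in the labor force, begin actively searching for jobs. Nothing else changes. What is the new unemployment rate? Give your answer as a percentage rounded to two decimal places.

Initially, labor force = 151.32 + 10.84 = 162.16 million, so u = 10.84/162.16 = 6.68%.
After the first change, unemployed and labor force both fall by 5.10 → E = 151.32, U = 5.74, labor force = 157.06 million.
After the second change, unemployed and labor force both rise by 2.58 → E = 151.32, U = 8.32, labor force = 159.64 million.
New unemployment rate = 8.32 / 159.64 = 5.21%.

New unemployment rate ≈ 5.21%.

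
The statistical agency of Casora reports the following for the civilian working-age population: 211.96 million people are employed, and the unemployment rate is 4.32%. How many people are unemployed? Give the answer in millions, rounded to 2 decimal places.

About 9.57 million are unemployed.

Let U be the number unemployed. The labor force is E + U, and U/(E+U) = 0.0432.
So U = 0.0432 × 211.96 / (1 − 0.0432) = 9.1567 / 0.9568 ≈ 9.57 million.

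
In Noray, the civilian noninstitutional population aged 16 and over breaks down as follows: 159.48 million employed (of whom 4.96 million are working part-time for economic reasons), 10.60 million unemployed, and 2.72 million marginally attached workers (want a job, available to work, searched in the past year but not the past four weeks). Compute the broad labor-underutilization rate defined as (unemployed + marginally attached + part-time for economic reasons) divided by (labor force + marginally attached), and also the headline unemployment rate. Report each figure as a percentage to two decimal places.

Labor force = 159.48 + 10.60 = 170.08 million.
Numerator = 10.60 + 2.72 + 4.96 = 18.28 million.
Denominator = 170.08 + 2.72 = 172.80 million.
Broad rate = 18.28 / 172.80 = 10.58%.
Headline unemployment rate = 10.60 / 170.08 = 6.23%.

Broad underutilization rate ≈ 10.58%; headline unemployment rate ≈ 6.23%.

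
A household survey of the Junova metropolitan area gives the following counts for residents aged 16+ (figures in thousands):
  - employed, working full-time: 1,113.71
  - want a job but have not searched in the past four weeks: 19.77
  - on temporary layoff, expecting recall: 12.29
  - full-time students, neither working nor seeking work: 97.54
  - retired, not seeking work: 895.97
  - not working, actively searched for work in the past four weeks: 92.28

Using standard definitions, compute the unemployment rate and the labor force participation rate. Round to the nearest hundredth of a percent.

Unemployment rate ≈ 8.58%; labor force participation rate ≈ 54.59%.

Employed = 1,113.71 thousand.
Unemployed = 12.29 + 92.28 = 104.57 thousand (jobless and actively searching, or on temporary layoff).
Labor force = 1,113.71 + 104.57 = 1,218.28 thousand.
Not in labor force = 19.77 + 97.54 + 895.97 = 1,013.28 thousand (those not working and not actively searching are outside the labor force — including those who want a job but have given up searching).
Civilian working-age population = 1,218.28 + 1,013.28 = 2,231.56 thousand.
Unemployment rate = 104.57 / 1,218.28 = 8.58%.
Labor force participation rate = 1,218.28 / 2,231.56 = 54.59%.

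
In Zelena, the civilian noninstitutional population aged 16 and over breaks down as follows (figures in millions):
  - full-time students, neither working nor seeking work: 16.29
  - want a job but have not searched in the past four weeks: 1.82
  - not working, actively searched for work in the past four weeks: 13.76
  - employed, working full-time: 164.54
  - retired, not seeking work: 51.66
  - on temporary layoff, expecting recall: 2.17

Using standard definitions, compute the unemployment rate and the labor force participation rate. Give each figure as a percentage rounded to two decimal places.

Unemployment rate ≈ 8.83%; labor force participation rate ≈ 72.12%.

Employed = 164.54 million.
Unemployed = 13.76 + 2.17 = 15.93 million (jobless and actively searching, or on temporary layoff).
Labor force = 164.54 + 15.93 = 180.47 million.
Not in labor force = 16.29 + 1.82 + 51.66 = 69.77 million (those not working and not actively searching are outside the labor force — including those who want a job but have given up searching).
Civilian working-age population = 180.47 + 69.77 = 250.24 million.
Unemployment rate = 15.93 / 180.47 = 8.83%.
Labor force participation rate = 180.47 / 250.24 = 72.12%.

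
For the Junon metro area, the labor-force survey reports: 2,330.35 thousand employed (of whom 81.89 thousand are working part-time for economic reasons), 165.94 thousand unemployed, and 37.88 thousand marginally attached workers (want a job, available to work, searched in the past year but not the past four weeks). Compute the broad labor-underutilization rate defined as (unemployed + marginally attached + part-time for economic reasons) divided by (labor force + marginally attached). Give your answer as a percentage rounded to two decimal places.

Broad underutilization rate ≈ 11.27%.

Labor force = 2,330.35 + 165.94 = 2,496.29 thousand.
Numerator = 165.94 + 37.88 + 81.89 = 285.71 thousand.
Denominator = 2,496.29 + 37.88 = 2,534.17 thousand.
Broad rate = 285.71 / 2,534.17 = 11.27%.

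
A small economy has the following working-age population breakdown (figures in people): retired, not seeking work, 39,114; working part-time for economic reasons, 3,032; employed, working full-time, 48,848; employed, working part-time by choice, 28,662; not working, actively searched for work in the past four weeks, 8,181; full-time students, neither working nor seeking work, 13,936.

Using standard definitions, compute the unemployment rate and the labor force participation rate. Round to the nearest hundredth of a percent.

Unemployment rate ≈ 9.22%; labor force participation rate ≈ 62.58%.

Employed = 3,032 + 48,848 + 28,662 = 80,542 (anyone who worked, including part-time for economic reasons, counts as employed).
Unemployed = 8,181.
Labor force = 80,542 + 8,181 = 88,723.
Not in labor force = 39,114 + 13,936 = 53,050 (those not working and not actively searching are outside the labor force).
Civilian working-age population = 88,723 + 53,050 = 141,773.
Unemployment rate = 8,181 / 88,723 = 9.22%.
Labor force participation rate = 88,723 / 141,773 = 62.58%.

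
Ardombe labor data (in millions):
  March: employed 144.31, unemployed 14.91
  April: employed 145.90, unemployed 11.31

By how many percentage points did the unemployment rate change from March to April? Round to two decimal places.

The unemployment rate changed by −2.17 percentage points.

March: labor force = 144.31 + 14.91 = 159.22; u = 14.91/159.22 = 9.36%.
April: labor force = 145.90 + 11.31 = 157.21; u = 11.31/157.21 = 7.19%.
Change = 7.19% − 9.36% = −2.17 pp.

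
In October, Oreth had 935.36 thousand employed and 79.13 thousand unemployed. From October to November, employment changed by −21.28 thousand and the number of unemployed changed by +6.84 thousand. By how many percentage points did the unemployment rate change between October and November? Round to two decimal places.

The unemployment rate changed by +0.80 percentage points.

October: labor force = 935.36 + 79.13 = 1,014.49; u = 79.13/1,014.49 = 7.80%.
November: labor force = 914.08 + 85.97 = 1,000.05; u = 85.97/1,000.05 = 8.60%.
Change = 8.60% − 7.80% = +0.80 pp.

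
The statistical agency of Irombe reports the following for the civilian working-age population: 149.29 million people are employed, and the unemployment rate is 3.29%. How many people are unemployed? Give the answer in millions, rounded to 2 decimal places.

Let U be the number unemployed. The labor force is E + U, and U/(E+U) = 0.0329.
So U = 0.0329 × 149.29 / (1 − 0.0329) = 4.9116 / 0.9671 ≈ 5.08 million.

About 5.08 million are unemployed.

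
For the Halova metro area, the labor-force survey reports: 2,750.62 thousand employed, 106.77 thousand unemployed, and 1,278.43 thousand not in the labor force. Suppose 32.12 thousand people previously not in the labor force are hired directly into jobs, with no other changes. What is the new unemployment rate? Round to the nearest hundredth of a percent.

Initially, labor force = 2,750.62 + 106.77 = 2,857.39 thousand, so u = 106.77/2,857.39 = 3.74%.
After the change, employed and labor force both rise by 32.12; unemployed unchanged → E = 2,782.74, U = 106.77, labor force = 2,889.51 thousand.
New unemployment rate = 106.77 / 2,889.51 = 3.70%.

New unemployment rate ≈ 3.70%.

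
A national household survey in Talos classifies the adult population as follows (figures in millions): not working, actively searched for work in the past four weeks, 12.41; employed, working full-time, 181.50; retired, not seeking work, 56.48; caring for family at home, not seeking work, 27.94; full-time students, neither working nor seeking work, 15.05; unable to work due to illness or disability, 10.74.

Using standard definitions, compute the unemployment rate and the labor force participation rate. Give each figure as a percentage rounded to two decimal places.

Unemployment rate ≈ 6.40%; labor force participation rate ≈ 63.76%.

Employed = 181.50 million.
Unemployed = 12.41 million.
Labor force = 181.50 + 12.41 = 193.91 million.
Not in labor force = 56.48 + 27.94 + 15.05 + 10.74 = 110.21 million (those not working and not actively searching are outside the labor force).
Civilian working-age population = 193.91 + 110.21 = 304.12 million.
Unemployment rate = 12.41 / 193.91 = 6.40%.
Labor force participation rate = 193.91 / 304.12 = 63.76%.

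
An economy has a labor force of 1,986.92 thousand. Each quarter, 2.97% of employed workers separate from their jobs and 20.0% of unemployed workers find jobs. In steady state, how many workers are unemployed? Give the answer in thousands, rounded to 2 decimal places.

About 256.91 thousand are unemployed in steady state.

Steady-state unemployment rate u* = s/(s+f) = 2.97/(2.97+20.0) = 0.129299.
Unemployed = u* × labor force = 0.129299 × 1,986.92 ≈ 256.91 thousand.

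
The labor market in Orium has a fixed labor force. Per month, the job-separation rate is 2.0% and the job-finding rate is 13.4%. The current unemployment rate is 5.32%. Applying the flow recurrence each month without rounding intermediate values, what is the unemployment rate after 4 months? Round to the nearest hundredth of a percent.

Unemployment rate after four months ≈ 9.06%.

With a fixed labor force, u_{t+1} = u_t + s·(1−u_t) − f·u_t = u_t·(1−s−f) + s.
Here 1−s−f = 0.846 and s = 0.020.
u_1 = 0.053200 × 0.846 + 0.020 = 0.065007.
u_2 = 0.065007 × 0.846 + 0.020 = 0.074996.
u_3 = 0.074996 × 0.846 + 0.020 = 0.083447.
u_4 = 0.083447 × 0.846 + 0.020 = 0.090596.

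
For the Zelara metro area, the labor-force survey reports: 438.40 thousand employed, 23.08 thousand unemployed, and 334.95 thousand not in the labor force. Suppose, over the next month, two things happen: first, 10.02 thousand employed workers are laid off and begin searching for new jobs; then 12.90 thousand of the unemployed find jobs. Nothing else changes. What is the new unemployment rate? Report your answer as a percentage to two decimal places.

New unemployment rate ≈ 4.38%.

Initially, labor force = 438.40 + 23.08 = 461.48 thousand, so u = 23.08/461.48 = 5.00%.
After the first change, employed falls and unemployed rises by 10.02; labor force unchanged → E = 428.38, U = 33.10, labor force = 461.48 thousand.
After the second change, unemployed falls and employed rises by 12.90; labor force unchanged → E = 441.28, U = 20.20, labor force = 461.48 thousand.
New unemployment rate = 20.20 / 461.48 = 4.38%.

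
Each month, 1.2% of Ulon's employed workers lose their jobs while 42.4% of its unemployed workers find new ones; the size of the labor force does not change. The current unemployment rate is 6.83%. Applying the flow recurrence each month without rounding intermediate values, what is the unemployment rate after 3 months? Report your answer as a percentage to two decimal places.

Unemployment rate after three months ≈ 3.48%.

With a fixed labor force, u_{t+1} = u_t + s·(1−u_t) − f·u_t = u_t·(1−s−f) + s.
Here 1−s−f = 0.564 and s = 0.012.
u_1 = 0.068300 × 0.564 + 0.012 = 0.050521.
u_2 = 0.050521 × 0.564 + 0.012 = 0.040494.
u_3 = 0.040494 × 0.564 + 0.012 = 0.034839.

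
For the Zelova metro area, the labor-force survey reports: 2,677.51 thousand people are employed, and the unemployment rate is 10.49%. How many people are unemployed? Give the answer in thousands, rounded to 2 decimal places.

About 313.79 thousand are unemployed.

Let U be the number unemployed. The labor force is E + U, and U/(E+U) = 0.1049.
So U = 0.1049 × 2,677.51 / (1 − 0.1049) = 280.8708 / 0.8951 ≈ 313.79 thousand.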